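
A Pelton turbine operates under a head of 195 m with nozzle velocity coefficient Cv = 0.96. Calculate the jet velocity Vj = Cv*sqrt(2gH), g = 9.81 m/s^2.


Vj = 0.96 * sqrt(2*9.81*195) = 59.3797 m/s


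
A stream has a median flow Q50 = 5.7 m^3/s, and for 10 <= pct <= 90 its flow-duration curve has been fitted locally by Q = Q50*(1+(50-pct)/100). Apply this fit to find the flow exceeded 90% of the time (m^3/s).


Q = 5.7 * (1 + (50 - 90)/100) = 3.4200 m^3/s


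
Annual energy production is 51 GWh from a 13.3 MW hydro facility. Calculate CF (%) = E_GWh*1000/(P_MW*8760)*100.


CF = 51 * 1000 / (13.3 * 8760) * 100 = 43.7738 %


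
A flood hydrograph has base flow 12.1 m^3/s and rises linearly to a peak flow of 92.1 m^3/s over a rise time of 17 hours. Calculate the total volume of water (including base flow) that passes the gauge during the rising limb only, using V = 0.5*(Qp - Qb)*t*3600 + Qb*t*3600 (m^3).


V = 0.5*(92.1 - 12.1)*17*3600 + 12.1*17*3600 = 3.1885e+06 m^3


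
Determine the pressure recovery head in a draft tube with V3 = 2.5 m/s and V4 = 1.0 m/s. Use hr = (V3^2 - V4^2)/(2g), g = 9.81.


hr = (2.5^2 - 1.0^2) / (2*9.81) = 0.2676 m


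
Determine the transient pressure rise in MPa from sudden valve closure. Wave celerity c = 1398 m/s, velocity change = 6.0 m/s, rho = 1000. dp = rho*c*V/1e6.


dp = 1000 * 1398 * 6.0 / 1e6 = 8.3880 MPa


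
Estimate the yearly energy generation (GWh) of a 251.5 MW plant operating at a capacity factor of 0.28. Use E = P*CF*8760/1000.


E = 251.5 * 0.28 * 8760 / 1000 = 616.8792 GWh


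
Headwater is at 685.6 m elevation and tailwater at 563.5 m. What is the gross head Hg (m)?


Hg = 685.6 - 563.5 = 122.1000 m


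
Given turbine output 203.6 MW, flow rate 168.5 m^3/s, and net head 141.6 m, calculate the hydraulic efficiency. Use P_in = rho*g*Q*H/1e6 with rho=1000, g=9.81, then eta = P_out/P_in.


P_in = 1000 * 9.81 * 168.5 * 141.6 / 1e6 = 234.0627 MW
eta = 203.6 / 234.0627 = 0.8699


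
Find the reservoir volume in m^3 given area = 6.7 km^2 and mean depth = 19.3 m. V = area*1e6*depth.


V = 6.7 * 1e6 * 19.3 = 1.2931e+08 m^3


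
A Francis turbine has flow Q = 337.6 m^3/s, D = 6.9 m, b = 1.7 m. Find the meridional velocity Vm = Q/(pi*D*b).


Vm = 337.6 / (pi * 6.9 * 1.7) = 9.1612 m/s


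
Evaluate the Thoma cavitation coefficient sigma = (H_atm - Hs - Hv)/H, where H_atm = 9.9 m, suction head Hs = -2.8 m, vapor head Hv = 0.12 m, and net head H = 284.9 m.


sigma = (9.9 - (-2.8) - 0.12) / 284.9 = 0.0442


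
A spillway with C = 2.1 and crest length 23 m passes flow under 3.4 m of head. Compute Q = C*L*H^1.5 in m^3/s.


Q = 2.1 * 23 * 3.4^1.5 = 302.8067 m^3/s


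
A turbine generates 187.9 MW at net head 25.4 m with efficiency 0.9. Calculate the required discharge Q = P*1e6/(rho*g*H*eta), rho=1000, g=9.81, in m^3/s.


Q = 187.9 * 1e6 / (1000 * 9.81 * 25.4 * 0.9) = 837.8795 m^3/s


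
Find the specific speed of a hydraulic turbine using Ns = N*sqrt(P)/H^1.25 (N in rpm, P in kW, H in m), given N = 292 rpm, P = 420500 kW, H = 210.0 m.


Ns = 292 * 420500^0.5 / 210.0^1.25 = 236.8600


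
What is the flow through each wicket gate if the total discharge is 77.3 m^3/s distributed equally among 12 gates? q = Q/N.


q = 77.3 / 12 = 6.4417 m^3/s


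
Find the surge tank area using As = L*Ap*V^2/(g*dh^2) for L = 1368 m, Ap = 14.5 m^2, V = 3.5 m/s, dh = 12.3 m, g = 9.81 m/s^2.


As = 1368 * 14.5 * 3.5^2 / (9.81 * 12.3^2) = 163.7235 m^2


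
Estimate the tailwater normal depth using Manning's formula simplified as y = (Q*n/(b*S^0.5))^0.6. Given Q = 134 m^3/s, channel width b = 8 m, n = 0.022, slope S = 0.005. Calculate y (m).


y = (134 * 0.022 / (8 * 0.005^0.5))^0.6 = 2.6926 m


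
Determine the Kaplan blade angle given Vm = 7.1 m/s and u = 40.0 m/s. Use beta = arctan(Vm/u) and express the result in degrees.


beta = arctan(7.1 / 40.0) = 10.0652 degrees


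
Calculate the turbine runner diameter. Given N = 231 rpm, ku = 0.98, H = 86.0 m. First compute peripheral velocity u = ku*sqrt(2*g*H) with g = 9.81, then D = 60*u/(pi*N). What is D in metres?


u = 0.98 * sqrt(2*9.81*86.0) = 40.2555 m/s
D = 60 * 40.2555 / (pi * 231) = 3.3282 m


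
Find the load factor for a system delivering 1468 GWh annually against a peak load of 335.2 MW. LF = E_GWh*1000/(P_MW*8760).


LF = 1468 * 1000 / (335.2 * 8760) = 0.4999


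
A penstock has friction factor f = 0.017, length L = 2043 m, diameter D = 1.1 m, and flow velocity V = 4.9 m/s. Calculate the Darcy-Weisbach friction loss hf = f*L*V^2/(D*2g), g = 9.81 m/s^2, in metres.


hf = 0.017 * 2043 * 4.9^2 / (1.1 * 2 * 9.81) = 38.6383 m


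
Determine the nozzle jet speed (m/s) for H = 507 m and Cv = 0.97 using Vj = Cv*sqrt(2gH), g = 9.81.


Vj = 0.97 * sqrt(2*9.81*507) = 96.7443 m/s


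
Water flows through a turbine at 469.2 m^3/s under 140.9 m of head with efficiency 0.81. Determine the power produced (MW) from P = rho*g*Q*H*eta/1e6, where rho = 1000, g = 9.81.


P = 1000 * 9.81 * 469.2 * 140.9 * 0.81 / 1e6 = 525.3189 MW


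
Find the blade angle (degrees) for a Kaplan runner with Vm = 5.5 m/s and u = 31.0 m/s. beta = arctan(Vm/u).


beta = arctan(5.5 / 31.0) = 10.0607 degrees


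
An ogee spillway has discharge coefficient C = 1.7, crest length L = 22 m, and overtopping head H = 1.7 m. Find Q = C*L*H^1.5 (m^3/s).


Q = 1.7 * 22 * 1.7^1.5 = 82.8982 m^3/s


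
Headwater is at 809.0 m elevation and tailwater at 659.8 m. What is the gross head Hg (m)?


Hg = 809.0 - 659.8 = 149.2000 m


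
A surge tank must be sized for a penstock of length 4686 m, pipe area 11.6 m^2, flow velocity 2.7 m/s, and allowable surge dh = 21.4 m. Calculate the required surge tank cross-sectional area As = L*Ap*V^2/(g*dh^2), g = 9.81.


As = 4686 * 11.6 * 2.7^2 / (9.81 * 21.4^2) = 88.2046 m^2


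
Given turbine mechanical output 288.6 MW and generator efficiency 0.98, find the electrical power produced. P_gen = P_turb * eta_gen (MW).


P_gen = 288.6 * 0.98 = 282.8280 MW


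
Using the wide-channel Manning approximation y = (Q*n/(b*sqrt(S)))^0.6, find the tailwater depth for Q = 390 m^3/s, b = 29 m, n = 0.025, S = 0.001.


y = (390 * 0.025 / (29 * 0.001^0.5))^0.6 = 4.1301 m


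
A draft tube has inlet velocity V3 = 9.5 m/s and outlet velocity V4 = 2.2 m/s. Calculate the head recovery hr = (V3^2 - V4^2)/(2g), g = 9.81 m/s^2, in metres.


hr = (9.5^2 - 2.2^2) / (2*9.81) = 4.3532 m


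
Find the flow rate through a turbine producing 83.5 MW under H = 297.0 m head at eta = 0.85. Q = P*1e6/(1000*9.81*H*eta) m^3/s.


Q = 83.5 * 1e6 / (1000 * 9.81 * 297.0 * 0.85) = 33.7165 m^3/s


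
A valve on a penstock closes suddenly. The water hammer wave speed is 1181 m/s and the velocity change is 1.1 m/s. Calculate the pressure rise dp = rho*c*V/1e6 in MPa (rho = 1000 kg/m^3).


dp = 1000 * 1181 * 1.1 / 1e6 = 1.2991 MPa


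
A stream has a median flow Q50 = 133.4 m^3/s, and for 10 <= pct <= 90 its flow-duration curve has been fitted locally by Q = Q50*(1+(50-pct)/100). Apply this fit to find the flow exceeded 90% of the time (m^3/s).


Q = 133.4 * (1 + (50 - 90)/100) = 80.0400 m^3/s


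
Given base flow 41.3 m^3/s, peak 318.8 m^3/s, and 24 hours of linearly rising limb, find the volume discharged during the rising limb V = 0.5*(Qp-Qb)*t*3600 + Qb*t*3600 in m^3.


V = 0.5*(318.8 - 41.3)*24*3600 + 41.3*24*3600 = 1.5556e+07 m^3


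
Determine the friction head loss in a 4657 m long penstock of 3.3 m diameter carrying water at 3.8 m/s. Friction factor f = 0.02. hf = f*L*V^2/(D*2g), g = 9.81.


hf = 0.02 * 4657 * 3.8^2 / (3.3 * 2 * 9.81) = 20.7726 m


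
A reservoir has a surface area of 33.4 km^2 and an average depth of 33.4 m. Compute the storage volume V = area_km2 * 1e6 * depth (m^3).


V = 33.4 * 1e6 * 33.4 = 1.1156e+09 m^3


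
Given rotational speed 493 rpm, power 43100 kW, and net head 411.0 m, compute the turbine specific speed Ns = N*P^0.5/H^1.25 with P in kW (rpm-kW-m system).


Ns = 493 * 43100^0.5 / 411.0^1.25 = 55.3074


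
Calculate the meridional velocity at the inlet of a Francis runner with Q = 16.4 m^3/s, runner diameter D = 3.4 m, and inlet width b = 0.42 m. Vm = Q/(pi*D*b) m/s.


Vm = 16.4 / (pi * 3.4 * 0.42) = 3.6557 m/s


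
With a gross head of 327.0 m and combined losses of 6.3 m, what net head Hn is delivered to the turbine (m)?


Hn = 327.0 - 6.3 = 320.7000 m


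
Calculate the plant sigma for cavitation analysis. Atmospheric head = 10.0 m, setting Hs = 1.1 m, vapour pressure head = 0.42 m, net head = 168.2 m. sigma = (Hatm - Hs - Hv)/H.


sigma = (10.0 - 1.1 - 0.42) / 168.2 = 0.0504


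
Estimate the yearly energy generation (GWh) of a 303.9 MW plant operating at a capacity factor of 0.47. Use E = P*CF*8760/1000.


E = 303.9 * 0.47 * 8760 / 1000 = 1251.2171 GWh


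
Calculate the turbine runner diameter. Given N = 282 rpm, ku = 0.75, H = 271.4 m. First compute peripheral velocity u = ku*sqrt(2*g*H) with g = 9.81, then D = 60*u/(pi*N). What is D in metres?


u = 0.75 * sqrt(2*9.81*271.4) = 54.7288 m/s
D = 60 * 54.7288 / (pi * 282) = 3.7065 m


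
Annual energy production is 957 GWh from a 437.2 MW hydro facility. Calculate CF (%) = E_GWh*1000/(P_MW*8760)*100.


CF = 957 * 1000 / (437.2 * 8760) * 100 = 24.9878 %


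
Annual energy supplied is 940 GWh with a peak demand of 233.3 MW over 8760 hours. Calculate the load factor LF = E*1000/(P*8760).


LF = 940 * 1000 / (233.3 * 8760) = 0.4599


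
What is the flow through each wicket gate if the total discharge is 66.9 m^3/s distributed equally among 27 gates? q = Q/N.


q = 66.9 / 27 = 2.4778 m^3/s


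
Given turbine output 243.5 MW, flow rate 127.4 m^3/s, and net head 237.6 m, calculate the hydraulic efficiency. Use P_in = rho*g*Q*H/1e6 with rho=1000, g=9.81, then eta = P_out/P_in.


P_in = 1000 * 9.81 * 127.4 * 237.6 / 1e6 = 296.9511 MW
eta = 243.5 / 296.9511 = 0.8200


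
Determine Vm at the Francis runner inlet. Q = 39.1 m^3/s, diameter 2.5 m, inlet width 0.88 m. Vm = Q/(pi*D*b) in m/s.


Vm = 39.1 / (pi * 2.5 * 0.88) = 5.6572 m/s


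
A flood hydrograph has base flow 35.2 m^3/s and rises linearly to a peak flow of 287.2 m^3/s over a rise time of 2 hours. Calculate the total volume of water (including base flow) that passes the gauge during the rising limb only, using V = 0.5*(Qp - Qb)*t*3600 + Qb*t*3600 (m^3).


V = 0.5*(287.2 - 35.2)*2*3600 + 35.2*2*3600 = 1.1606e+06 m^3


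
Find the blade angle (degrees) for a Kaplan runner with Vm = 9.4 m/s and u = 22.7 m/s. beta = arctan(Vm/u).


beta = arctan(9.4 / 22.7) = 22.4943 degrees


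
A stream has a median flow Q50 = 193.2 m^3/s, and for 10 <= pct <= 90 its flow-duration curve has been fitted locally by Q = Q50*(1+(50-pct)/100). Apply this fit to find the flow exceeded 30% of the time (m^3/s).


Q = 193.2 * (1 + (50 - 30)/100) = 231.8400 m^3/s


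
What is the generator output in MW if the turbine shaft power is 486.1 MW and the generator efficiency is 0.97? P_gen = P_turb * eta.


P_gen = 486.1 * 0.97 = 471.5170 MW


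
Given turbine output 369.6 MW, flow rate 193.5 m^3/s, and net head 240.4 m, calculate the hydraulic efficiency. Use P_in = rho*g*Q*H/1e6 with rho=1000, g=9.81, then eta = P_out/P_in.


P_in = 1000 * 9.81 * 193.5 * 240.4 / 1e6 = 456.3357 MW
eta = 369.6 / 456.3357 = 0.8099


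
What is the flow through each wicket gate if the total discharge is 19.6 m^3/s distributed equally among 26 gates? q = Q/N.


q = 19.6 / 26 = 0.7538 m^3/s


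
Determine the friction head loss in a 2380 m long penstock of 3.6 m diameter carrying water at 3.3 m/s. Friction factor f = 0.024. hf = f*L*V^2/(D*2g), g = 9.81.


hf = 0.024 * 2380 * 3.3^2 / (3.6 * 2 * 9.81) = 8.8067 m


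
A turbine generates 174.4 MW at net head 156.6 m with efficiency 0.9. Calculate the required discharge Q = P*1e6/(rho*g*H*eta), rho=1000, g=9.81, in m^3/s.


Q = 174.4 * 1e6 / (1000 * 9.81 * 156.6 * 0.9) = 126.1372 m^3/s


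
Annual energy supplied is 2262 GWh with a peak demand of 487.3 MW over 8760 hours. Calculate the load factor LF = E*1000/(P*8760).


LF = 2262 * 1000 / (487.3 * 8760) = 0.5299


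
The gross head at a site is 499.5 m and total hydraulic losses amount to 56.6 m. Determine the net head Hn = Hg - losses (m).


Hn = 499.5 - 56.6 = 442.9000 m


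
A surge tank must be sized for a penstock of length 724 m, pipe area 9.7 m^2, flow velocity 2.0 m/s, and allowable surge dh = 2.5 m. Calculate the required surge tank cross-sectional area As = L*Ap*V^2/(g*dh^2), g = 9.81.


As = 724 * 9.7 * 2.0^2 / (9.81 * 2.5^2) = 458.1643 m^2


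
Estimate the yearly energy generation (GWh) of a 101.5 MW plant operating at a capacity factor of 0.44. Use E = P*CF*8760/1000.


E = 101.5 * 0.44 * 8760 / 1000 = 391.2216 GWh


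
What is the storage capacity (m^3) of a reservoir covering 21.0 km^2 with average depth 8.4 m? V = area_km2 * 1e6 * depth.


V = 21.0 * 1e6 * 8.4 = 1.7640e+08 m^3


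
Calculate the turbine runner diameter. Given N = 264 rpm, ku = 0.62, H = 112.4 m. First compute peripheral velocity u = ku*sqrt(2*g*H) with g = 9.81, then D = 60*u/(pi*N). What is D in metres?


u = 0.62 * sqrt(2*9.81*112.4) = 29.1155 m/s
D = 60 * 29.1155 / (pi * 264) = 2.1063 m


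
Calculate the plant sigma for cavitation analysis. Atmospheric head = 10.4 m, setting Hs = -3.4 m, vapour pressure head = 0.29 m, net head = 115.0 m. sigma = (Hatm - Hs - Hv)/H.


sigma = (10.4 - (-3.4) - 0.29) / 115.0 = 0.1175


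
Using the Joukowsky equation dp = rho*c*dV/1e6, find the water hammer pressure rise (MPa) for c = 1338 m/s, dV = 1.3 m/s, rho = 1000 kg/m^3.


dp = 1000 * 1338 * 1.3 / 1e6 = 1.7394 MPa


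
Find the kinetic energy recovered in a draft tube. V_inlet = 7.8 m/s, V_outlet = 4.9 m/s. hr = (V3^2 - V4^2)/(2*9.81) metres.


hr = (7.8^2 - 4.9^2) / (2*9.81) = 1.8772 m


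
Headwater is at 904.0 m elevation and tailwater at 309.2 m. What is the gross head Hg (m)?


Hg = 904.0 - 309.2 = 594.8000 m


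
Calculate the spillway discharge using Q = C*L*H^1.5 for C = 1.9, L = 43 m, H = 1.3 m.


Q = 1.9 * 43 * 1.3^1.5 = 121.0980 m^3/s


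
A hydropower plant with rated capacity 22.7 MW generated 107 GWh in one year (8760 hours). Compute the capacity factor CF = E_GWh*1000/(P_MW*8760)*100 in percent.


CF = 107 * 1000 / (22.7 * 8760) * 100 = 53.8089 %


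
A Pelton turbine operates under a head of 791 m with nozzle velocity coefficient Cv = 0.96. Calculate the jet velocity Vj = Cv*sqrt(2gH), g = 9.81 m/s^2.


Vj = 0.96 * sqrt(2*9.81*791) = 119.5939 m/s


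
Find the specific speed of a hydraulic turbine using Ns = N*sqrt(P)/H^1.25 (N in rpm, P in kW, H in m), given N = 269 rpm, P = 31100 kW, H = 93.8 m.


Ns = 269 * 31100^0.5 / 93.8^1.25 = 162.5096


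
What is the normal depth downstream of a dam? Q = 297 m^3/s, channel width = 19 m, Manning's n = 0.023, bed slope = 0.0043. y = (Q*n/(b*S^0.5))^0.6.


y = (297 * 0.023 / (19 * 0.0043^0.5))^0.6 = 2.7759 m


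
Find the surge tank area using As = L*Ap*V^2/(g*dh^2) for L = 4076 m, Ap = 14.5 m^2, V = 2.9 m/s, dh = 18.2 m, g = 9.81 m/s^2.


As = 4076 * 14.5 * 2.9^2 / (9.81 * 18.2^2) = 152.9630 m^2


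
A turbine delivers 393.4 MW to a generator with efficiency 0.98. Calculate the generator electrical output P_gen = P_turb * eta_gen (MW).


P_gen = 393.4 * 0.98 = 385.5320 MW


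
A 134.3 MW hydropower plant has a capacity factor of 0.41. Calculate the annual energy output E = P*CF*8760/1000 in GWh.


E = 134.3 * 0.41 * 8760 / 1000 = 482.3519 GWh


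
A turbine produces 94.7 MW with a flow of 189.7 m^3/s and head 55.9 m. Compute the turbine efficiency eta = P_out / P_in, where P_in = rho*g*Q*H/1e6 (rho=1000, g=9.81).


P_in = 1000 * 9.81 * 189.7 * 55.9 / 1e6 = 104.0275 MW
eta = 94.7 / 104.0275 = 0.9103


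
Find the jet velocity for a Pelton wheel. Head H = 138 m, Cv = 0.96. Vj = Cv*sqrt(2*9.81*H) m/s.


Vj = 0.96 * sqrt(2*9.81*138) = 49.9529 m/s


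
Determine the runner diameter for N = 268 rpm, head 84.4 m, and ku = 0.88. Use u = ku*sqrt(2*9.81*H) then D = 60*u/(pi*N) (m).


u = 0.88 * sqrt(2*9.81*84.4) = 35.8099 m/s
D = 60 * 35.8099 / (pi * 268) = 2.5519 m


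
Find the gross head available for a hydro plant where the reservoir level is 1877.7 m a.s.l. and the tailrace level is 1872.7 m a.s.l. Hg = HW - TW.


Hg = 1877.7 - 1872.7 = 5.0000 m


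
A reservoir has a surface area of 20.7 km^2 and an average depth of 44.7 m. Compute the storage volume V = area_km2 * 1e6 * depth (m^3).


V = 20.7 * 1e6 * 44.7 = 9.2529e+08 m^3


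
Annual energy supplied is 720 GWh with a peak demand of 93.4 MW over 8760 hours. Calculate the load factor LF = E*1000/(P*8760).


LF = 720 * 1000 / (93.4 * 8760) = 0.8800


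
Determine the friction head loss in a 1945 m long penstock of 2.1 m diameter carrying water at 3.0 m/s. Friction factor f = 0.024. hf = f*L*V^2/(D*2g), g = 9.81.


hf = 0.024 * 1945 * 3.0^2 / (2.1 * 2 * 9.81) = 10.1966 m


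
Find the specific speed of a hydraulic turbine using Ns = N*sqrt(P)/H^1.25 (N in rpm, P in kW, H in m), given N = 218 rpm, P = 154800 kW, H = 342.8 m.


Ns = 218 * 154800^0.5 / 342.8^1.25 = 58.1488


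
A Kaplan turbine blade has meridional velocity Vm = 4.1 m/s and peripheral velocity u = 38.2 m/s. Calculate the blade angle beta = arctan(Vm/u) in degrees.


beta = arctan(4.1 / 38.2) = 6.1261 degrees


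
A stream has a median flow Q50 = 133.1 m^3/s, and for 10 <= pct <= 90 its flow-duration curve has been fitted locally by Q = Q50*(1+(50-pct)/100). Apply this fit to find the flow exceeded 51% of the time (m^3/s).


Q = 133.1 * (1 + (50 - 51)/100) = 131.7690 m^3/s


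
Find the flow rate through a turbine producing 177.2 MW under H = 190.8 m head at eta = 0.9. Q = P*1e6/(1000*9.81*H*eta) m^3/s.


Q = 177.2 * 1e6 / (1000 * 9.81 * 190.8 * 0.9) = 105.1898 m^3/s


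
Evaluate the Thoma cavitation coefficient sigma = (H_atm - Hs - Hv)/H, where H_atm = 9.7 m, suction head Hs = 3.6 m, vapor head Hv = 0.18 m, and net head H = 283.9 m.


sigma = (9.7 - 3.6 - 0.18) / 283.9 = 0.0209


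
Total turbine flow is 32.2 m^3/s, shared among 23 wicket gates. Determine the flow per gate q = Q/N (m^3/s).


q = 32.2 / 23 = 1.4000 m^3/s


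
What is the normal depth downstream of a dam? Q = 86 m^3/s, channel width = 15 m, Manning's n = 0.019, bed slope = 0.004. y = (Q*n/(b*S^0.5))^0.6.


y = (86 * 0.019 / (15 * 0.004^0.5))^0.6 = 1.3857 m


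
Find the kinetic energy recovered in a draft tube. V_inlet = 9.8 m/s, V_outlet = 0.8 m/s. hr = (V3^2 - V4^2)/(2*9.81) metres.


hr = (9.8^2 - 0.8^2) / (2*9.81) = 4.8624 m


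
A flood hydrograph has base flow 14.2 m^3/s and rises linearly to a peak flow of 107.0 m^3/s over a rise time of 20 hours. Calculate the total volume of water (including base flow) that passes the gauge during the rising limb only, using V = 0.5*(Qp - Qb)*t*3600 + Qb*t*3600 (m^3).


V = 0.5*(107.0 - 14.2)*20*3600 + 14.2*20*3600 = 4.3632e+06 m^3


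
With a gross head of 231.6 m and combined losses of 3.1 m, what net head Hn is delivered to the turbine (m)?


Hn = 231.6 - 3.1 = 228.5000 m


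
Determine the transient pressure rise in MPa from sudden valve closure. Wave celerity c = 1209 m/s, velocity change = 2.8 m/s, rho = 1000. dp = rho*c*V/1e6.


dp = 1000 * 1209 * 2.8 / 1e6 = 3.3852 MPa


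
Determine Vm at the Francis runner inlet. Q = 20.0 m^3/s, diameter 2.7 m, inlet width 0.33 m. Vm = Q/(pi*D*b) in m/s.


Vm = 20.0 / (pi * 2.7 * 0.33) = 7.1450 m/s


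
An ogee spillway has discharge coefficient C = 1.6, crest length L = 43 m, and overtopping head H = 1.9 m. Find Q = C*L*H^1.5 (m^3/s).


Q = 1.6 * 43 * 1.9^1.5 = 180.1851 m^3/s


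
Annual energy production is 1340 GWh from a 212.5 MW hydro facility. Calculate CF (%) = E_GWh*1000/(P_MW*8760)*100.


CF = 1340 * 1000 / (212.5 * 8760) * 100 = 71.9850 %


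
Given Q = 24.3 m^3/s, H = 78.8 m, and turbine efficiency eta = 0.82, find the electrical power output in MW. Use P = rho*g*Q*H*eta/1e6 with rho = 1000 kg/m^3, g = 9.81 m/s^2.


P = 1000 * 9.81 * 24.3 * 78.8 * 0.82 / 1e6 = 15.4034 MW


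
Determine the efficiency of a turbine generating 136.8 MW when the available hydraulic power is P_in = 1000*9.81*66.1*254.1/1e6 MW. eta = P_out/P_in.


P_in = 1000 * 9.81 * 66.1 * 254.1 / 1e6 = 164.7689 MW
eta = 136.8 / 164.7689 = 0.8303


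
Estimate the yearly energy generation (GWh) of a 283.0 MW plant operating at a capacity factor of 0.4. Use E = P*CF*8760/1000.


E = 283.0 * 0.4 * 8760 / 1000 = 991.6320 GWh


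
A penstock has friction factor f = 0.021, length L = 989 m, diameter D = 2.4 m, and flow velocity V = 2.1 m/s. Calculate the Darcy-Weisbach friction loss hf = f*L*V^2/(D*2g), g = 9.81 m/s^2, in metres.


hf = 0.021 * 989 * 2.1^2 / (2.4 * 2 * 9.81) = 1.9451 m


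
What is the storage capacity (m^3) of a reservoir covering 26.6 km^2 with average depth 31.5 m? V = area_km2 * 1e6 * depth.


V = 26.6 * 1e6 * 31.5 = 8.3790e+08 m^3


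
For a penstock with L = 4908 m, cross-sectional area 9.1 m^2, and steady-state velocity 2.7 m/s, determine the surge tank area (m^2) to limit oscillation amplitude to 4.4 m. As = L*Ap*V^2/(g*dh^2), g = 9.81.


As = 4908 * 9.1 * 2.7^2 / (9.81 * 4.4^2) = 1714.3485 m^2


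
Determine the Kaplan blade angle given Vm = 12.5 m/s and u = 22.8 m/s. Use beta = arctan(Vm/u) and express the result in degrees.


beta = arctan(12.5 / 22.8) = 28.7336 degrees


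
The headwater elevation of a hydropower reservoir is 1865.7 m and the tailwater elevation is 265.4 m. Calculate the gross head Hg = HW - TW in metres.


Hg = 1865.7 - 265.4 = 1600.3000 m


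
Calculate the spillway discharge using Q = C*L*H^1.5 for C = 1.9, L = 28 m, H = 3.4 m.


Q = 1.9 * 28 * 3.4^1.5 = 333.5262 m^3/s


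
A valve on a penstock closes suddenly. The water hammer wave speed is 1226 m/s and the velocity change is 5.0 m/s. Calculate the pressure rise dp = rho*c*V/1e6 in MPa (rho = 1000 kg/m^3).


dp = 1000 * 1226 * 5.0 / 1e6 = 6.1300 MPa


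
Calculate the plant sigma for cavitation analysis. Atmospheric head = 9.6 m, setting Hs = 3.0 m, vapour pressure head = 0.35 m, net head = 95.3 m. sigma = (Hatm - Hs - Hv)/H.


sigma = (9.6 - 3.0 - 0.35) / 95.3 = 0.0656


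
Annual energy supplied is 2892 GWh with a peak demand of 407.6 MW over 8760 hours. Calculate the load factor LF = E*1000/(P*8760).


LF = 2892 * 1000 / (407.6 * 8760) = 0.8100


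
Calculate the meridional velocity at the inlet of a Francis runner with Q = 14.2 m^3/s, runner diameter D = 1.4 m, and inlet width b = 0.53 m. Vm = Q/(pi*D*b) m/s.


Vm = 14.2 / (pi * 1.4 * 0.53) = 6.0916 m/s


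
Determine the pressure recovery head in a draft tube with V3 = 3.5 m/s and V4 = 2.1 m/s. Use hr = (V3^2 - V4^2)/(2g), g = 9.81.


hr = (3.5^2 - 2.1^2) / (2*9.81) = 0.3996 m


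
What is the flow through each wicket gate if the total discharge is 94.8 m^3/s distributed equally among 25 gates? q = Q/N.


q = 94.8 / 25 = 3.7920 m^3/s


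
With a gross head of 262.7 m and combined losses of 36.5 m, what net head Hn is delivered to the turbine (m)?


Hn = 262.7 - 36.5 = 226.2000 m


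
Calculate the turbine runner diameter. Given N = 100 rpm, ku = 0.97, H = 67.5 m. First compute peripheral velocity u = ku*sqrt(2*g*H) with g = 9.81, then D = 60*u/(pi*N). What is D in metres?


u = 0.97 * sqrt(2*9.81*67.5) = 35.2999 m/s
D = 60 * 35.2999 / (pi * 100) = 6.7418 m


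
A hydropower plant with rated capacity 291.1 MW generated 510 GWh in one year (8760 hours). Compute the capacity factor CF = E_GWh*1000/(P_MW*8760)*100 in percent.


CF = 510 * 1000 / (291.1 * 8760) * 100 = 19.9997 %


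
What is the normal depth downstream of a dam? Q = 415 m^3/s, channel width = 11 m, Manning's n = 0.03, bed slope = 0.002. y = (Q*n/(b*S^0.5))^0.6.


y = (415 * 0.03 / (11 * 0.002^0.5))^0.6 = 6.9496 m


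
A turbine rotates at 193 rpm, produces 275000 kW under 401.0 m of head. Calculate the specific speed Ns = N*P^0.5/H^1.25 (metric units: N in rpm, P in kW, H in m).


Ns = 193 * 275000^0.5 / 401.0^1.25 = 56.4018


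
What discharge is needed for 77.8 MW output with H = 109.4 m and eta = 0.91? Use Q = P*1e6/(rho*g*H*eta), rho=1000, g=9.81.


Q = 77.8 * 1e6 / (1000 * 9.81 * 109.4 * 0.91) = 79.6621 m^3/s


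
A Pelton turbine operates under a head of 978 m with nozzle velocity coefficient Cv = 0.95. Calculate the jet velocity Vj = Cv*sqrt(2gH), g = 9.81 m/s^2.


Vj = 0.95 * sqrt(2*9.81*978) = 131.5960 m/s


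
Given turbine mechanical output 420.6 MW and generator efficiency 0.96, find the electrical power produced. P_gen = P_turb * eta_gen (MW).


P_gen = 420.6 * 0.96 = 403.7760 MW


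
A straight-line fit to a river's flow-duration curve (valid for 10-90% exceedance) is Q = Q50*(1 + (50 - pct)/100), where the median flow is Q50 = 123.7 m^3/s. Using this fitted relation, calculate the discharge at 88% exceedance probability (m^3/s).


Q = 123.7 * (1 + (50 - 88)/100) = 76.6940 m^3/s


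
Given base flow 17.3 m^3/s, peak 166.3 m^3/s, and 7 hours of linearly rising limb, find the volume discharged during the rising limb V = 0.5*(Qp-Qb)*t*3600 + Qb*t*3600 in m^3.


V = 0.5*(166.3 - 17.3)*7*3600 + 17.3*7*3600 = 2.3134e+06 m^3


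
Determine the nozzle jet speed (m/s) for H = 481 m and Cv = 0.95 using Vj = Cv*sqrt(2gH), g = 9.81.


Vj = 0.95 * sqrt(2*9.81*481) = 92.2881 m/s


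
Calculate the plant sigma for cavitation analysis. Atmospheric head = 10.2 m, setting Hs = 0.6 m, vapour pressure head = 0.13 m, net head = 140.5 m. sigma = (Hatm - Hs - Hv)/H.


sigma = (10.2 - 0.6 - 0.13) / 140.5 = 0.0674


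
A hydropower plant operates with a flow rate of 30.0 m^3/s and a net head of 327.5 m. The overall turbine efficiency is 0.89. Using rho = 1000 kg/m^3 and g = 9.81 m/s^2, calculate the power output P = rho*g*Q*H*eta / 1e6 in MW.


P = 1000 * 9.81 * 30.0 * 327.5 * 0.89 / 1e6 = 85.7811 MW


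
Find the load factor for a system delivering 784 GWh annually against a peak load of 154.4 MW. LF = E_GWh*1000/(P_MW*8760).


LF = 784 * 1000 / (154.4 * 8760) = 0.5796


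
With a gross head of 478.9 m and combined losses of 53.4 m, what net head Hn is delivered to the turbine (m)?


Hn = 478.9 - 53.4 = 425.5000 m


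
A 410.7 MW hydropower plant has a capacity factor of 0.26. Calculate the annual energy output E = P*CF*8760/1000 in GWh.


E = 410.7 * 0.26 * 8760 / 1000 = 935.4103 GWh


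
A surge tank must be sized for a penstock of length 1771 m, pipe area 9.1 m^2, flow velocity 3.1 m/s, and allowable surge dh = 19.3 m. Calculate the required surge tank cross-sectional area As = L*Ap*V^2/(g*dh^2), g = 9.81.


As = 1771 * 9.1 * 3.1^2 / (9.81 * 19.3^2) = 42.3838 m^2


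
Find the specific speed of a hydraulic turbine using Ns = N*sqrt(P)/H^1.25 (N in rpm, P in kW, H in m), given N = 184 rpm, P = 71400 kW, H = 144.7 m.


Ns = 184 * 71400^0.5 / 144.7^1.25 = 97.9673


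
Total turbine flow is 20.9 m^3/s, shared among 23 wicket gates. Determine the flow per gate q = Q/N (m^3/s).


q = 20.9 / 23 = 0.9087 m^3/s


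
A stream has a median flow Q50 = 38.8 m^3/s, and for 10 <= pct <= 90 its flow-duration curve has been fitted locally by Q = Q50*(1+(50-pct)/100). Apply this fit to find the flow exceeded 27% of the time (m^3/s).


Q = 38.8 * (1 + (50 - 27)/100) = 47.7240 m^3/s


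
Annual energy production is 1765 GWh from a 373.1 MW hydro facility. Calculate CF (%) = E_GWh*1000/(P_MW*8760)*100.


CF = 1765 * 1000 / (373.1 * 8760) * 100 = 54.0027 %


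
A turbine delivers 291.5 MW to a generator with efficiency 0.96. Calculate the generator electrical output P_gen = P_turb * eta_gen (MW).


P_gen = 291.5 * 0.96 = 279.8400 MW


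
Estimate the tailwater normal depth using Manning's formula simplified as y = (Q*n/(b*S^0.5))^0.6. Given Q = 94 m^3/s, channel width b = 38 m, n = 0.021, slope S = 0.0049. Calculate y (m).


y = (94 * 0.021 / (38 * 0.0049^0.5))^0.6 = 0.8361 m


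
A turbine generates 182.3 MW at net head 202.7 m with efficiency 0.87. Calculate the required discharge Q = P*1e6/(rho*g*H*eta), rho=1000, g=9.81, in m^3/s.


Q = 182.3 * 1e6 / (1000 * 9.81 * 202.7 * 0.87) = 105.3767 m^3/s


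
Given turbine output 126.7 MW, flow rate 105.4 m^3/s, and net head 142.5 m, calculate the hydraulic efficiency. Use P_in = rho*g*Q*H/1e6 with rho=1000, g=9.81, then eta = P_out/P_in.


P_in = 1000 * 9.81 * 105.4 * 142.5 / 1e6 = 147.3413 MW
eta = 126.7 / 147.3413 = 0.8599


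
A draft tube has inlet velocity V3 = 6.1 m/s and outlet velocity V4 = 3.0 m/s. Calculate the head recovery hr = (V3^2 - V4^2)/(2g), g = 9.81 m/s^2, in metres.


hr = (6.1^2 - 3.0^2) / (2*9.81) = 1.4378 m


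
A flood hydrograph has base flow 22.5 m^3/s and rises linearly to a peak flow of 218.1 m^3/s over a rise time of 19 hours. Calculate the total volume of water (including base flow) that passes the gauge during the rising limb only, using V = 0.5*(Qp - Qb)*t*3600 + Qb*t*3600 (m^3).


V = 0.5*(218.1 - 22.5)*19*3600 + 22.5*19*3600 = 8.2285e+06 m^3


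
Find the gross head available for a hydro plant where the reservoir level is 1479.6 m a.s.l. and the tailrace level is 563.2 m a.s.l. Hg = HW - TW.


Hg = 1479.6 - 563.2 = 916.4000 m


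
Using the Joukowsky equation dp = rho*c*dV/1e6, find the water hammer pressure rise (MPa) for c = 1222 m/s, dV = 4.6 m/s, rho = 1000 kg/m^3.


dp = 1000 * 1222 * 4.6 / 1e6 = 5.6212 MPa


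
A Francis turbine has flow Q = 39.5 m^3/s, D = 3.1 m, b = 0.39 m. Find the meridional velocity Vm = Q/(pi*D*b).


Vm = 39.5 / (pi * 3.1 * 0.39) = 10.3997 m/s


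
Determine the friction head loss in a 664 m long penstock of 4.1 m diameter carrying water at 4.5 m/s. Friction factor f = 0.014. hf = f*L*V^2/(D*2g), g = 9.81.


hf = 0.014 * 664 * 4.5^2 / (4.1 * 2 * 9.81) = 2.3401 m


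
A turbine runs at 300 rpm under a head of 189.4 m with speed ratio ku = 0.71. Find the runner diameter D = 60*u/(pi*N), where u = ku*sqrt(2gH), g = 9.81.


u = 0.71 * sqrt(2*9.81*189.4) = 43.2811 m/s
D = 60 * 43.2811 / (pi * 300) = 2.7554 m


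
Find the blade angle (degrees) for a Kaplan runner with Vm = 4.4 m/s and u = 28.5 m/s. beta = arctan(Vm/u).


beta = arctan(4.4 / 28.5) = 8.7764 degrees


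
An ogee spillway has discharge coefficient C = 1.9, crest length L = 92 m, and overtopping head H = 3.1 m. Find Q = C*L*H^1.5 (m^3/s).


Q = 1.9 * 92 * 3.1^1.5 = 954.0782 m^3/s


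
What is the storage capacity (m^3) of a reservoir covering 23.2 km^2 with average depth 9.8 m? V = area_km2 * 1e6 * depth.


V = 23.2 * 1e6 * 9.8 = 2.2736e+08 m^3


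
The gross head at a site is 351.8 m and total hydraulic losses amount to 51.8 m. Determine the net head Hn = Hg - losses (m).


Hn = 351.8 - 51.8 = 300.0000 m


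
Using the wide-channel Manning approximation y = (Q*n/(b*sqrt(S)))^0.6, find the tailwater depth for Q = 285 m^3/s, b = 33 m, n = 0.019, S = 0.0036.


y = (285 * 0.019 / (33 * 0.0036^0.5))^0.6 = 1.8288 m


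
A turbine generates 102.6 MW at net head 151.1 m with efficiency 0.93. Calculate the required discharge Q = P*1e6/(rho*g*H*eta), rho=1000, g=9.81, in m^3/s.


Q = 102.6 * 1e6 / (1000 * 9.81 * 151.1 * 0.93) = 74.4271 m^3/s


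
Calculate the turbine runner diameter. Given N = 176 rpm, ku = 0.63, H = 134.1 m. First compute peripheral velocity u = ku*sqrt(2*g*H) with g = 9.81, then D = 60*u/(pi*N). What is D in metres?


u = 0.63 * sqrt(2*9.81*134.1) = 32.3150 m/s
D = 60 * 32.3150 / (pi * 176) = 3.5067 m


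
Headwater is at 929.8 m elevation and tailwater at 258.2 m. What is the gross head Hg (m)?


Hg = 929.8 - 258.2 = 671.6000 m


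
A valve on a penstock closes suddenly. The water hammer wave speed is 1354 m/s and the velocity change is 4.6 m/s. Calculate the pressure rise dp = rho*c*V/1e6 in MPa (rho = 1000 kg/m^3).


dp = 1000 * 1354 * 4.6 / 1e6 = 6.2284 MPa


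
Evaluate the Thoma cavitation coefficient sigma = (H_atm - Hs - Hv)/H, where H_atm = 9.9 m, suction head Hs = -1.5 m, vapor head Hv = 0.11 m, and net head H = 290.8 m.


sigma = (9.9 - (-1.5) - 0.11) / 290.8 = 0.0388


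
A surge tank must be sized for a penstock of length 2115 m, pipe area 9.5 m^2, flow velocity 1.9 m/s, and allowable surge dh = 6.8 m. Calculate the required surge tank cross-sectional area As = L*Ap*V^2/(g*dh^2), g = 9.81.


As = 2115 * 9.5 * 1.9^2 / (9.81 * 6.8^2) = 159.9022 m^2


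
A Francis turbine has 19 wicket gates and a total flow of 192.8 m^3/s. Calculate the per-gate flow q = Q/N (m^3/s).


q = 192.8 / 19 = 10.1474 m^3/s


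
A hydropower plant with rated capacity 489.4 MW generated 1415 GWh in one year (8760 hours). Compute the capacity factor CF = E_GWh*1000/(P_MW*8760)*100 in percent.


CF = 1415 * 1000 / (489.4 * 8760) * 100 = 33.0057 %


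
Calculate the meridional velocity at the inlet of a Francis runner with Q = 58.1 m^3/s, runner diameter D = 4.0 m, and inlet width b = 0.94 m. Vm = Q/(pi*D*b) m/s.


Vm = 58.1 / (pi * 4.0 * 0.94) = 4.9186 m/s


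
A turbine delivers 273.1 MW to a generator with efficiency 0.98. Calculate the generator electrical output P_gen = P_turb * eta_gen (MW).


P_gen = 273.1 * 0.98 = 267.6380 MW


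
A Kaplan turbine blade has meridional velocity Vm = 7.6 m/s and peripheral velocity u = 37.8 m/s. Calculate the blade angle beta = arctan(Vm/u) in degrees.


beta = arctan(7.6 / 37.8) = 11.3682 degrees


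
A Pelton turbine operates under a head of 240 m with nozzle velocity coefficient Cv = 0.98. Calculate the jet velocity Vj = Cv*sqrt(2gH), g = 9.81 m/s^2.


Vj = 0.98 * sqrt(2*9.81*240) = 67.2483 m/s


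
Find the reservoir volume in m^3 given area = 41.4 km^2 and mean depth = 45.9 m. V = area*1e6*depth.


V = 41.4 * 1e6 * 45.9 = 1.9003e+09 m^3


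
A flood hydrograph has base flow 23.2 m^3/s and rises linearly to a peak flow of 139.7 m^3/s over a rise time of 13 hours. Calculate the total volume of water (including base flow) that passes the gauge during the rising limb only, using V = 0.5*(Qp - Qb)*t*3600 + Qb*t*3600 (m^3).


V = 0.5*(139.7 - 23.2)*13*3600 + 23.2*13*3600 = 3.8119e+06 m^3


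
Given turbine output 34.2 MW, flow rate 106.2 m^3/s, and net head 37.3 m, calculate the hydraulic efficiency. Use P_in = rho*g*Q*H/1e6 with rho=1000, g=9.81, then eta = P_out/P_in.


P_in = 1000 * 9.81 * 106.2 * 37.3 / 1e6 = 38.8600 MW
eta = 34.2 / 38.8600 = 0.8801


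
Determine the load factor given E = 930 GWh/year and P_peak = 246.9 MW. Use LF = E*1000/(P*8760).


LF = 930 * 1000 / (246.9 * 8760) = 0.4300


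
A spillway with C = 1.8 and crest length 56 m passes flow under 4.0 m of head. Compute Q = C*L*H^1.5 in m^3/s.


Q = 1.8 * 56 * 4.0^1.5 = 806.4000 m^3/s


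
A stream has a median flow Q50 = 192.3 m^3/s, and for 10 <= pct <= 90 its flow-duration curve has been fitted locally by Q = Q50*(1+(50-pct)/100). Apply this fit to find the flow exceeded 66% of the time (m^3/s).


Q = 192.3 * (1 + (50 - 66)/100) = 161.5320 m^3/s


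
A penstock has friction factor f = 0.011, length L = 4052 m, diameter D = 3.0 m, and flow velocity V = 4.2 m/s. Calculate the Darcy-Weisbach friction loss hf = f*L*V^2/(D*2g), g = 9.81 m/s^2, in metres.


hf = 0.011 * 4052 * 4.2^2 / (3.0 * 2 * 9.81) = 13.3580 m


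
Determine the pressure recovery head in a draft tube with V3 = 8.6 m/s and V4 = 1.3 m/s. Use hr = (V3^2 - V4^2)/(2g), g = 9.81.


hr = (8.6^2 - 1.3^2) / (2*9.81) = 3.6835 m


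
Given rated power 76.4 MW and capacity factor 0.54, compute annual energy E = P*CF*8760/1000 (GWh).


E = 76.4 * 0.54 * 8760 / 1000 = 361.4026 GWh


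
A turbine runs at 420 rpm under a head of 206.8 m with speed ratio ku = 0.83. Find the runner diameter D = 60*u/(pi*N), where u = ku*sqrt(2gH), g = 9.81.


u = 0.83 * sqrt(2*9.81*206.8) = 52.8692 m/s
D = 60 * 52.8692 / (pi * 420) = 2.4041 m


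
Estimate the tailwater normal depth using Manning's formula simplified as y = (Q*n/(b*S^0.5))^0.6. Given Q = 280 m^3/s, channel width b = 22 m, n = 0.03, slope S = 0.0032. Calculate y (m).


y = (280 * 0.03 / (22 * 0.0032^0.5))^0.6 = 3.1446 m


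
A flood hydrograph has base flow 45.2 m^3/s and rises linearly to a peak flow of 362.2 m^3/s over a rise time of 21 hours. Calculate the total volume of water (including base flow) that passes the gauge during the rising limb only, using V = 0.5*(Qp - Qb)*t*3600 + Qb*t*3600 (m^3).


V = 0.5*(362.2 - 45.2)*21*3600 + 45.2*21*3600 = 1.5400e+07 m^3


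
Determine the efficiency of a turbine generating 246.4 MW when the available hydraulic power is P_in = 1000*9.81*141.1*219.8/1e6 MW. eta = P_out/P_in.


P_in = 1000 * 9.81 * 141.1 * 219.8 / 1e6 = 304.2452 MW
eta = 246.4 / 304.2452 = 0.8099


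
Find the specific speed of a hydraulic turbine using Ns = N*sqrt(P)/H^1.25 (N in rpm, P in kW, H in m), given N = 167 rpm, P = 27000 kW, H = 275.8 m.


Ns = 167 * 27000^0.5 / 275.8^1.25 = 24.4149


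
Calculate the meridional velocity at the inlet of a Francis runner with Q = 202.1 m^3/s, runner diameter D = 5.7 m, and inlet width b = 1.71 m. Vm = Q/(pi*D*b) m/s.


Vm = 202.1 / (pi * 5.7 * 1.71) = 6.6000 m/s


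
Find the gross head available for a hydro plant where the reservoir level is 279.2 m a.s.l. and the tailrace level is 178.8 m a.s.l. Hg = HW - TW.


Hg = 279.2 - 178.8 = 100.4000 m


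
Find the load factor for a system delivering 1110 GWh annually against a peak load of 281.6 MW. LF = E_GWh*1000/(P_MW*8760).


LF = 1110 * 1000 / (281.6 * 8760) = 0.4500


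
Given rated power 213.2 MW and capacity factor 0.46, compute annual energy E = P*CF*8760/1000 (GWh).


E = 213.2 * 0.46 * 8760 / 1000 = 859.1107 GWh


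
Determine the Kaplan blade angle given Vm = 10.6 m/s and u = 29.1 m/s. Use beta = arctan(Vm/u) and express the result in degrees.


beta = arctan(10.6 / 29.1) = 20.0147 degrees


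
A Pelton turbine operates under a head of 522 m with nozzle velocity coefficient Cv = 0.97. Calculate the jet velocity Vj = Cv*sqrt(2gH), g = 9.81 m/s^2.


Vj = 0.97 * sqrt(2*9.81*522) = 98.1650 m/s


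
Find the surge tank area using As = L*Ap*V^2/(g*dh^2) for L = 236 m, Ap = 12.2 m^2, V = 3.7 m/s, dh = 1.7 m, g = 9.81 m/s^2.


As = 236 * 12.2 * 3.7^2 / (9.81 * 1.7^2) = 1390.2997 m^2


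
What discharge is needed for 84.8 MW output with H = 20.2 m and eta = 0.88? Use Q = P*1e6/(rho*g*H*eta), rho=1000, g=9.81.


Q = 84.8 * 1e6 / (1000 * 9.81 * 20.2 * 0.88) = 486.2872 m^3/s


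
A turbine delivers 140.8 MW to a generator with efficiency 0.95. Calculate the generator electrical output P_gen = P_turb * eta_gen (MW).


P_gen = 140.8 * 0.95 = 133.7600 MW


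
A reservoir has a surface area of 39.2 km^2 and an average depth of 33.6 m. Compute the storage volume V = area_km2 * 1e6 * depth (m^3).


V = 39.2 * 1e6 * 33.6 = 1.3171e+09 m^3


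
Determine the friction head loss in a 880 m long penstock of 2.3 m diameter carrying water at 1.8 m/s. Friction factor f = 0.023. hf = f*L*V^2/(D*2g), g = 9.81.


hf = 0.023 * 880 * 1.8^2 / (2.3 * 2 * 9.81) = 1.4532 m


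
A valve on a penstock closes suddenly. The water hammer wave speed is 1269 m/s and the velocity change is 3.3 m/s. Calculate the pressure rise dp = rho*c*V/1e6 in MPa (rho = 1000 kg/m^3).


dp = 1000 * 1269 * 3.3 / 1e6 = 4.1877 MPa


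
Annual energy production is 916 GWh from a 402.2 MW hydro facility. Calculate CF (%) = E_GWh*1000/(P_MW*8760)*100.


CF = 916 * 1000 / (402.2 * 8760) * 100 = 25.9986 %
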